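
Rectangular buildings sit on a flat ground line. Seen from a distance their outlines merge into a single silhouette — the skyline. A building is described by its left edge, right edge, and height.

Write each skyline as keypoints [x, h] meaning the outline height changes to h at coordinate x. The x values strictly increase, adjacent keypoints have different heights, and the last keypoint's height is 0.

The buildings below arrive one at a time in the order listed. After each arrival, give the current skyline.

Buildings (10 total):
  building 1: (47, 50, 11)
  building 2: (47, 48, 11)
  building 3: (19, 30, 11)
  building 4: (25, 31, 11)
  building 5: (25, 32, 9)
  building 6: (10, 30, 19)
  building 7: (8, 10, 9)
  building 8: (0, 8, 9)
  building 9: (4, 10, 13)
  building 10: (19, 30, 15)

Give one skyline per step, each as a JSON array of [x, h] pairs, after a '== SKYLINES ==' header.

== SKYLINES ==
[[47,11],[50,0]]
[[47,11],[50,0]]
[[19,11],[30,0],[47,11],[50,0]]
[[19,11],[31,0],[47,11],[50,0]]
[[19,11],[31,9],[32,0],[47,11],[50,0]]
[[10,19],[30,11],[31,9],[32,0],[47,11],[50,0]]
[[8,9],[10,19],[30,11],[31,9],[32,0],[47,11],[50,0]]
[[0,9],[10,19],[30,11],[31,9],[32,0],[47,11],[50,0]]
[[0,9],[4,13],[10,19],[30,11],[31,9],[32,0],[47,11],[50,0]]
[[0,9],[4,13],[10,19],[30,11],[31,9],[32,0],[47,11],[50,0]]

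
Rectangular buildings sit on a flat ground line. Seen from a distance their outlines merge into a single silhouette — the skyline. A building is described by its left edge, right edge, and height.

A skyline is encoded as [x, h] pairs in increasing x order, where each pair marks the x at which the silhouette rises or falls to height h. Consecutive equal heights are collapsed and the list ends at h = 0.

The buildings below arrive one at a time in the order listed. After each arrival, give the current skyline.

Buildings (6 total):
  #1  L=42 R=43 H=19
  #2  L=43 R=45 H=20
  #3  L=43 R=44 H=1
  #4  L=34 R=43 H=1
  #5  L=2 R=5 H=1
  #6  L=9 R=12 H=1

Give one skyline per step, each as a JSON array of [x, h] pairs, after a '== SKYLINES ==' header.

== SKYLINES ==
[[42,19],[43,0]]
[[42,19],[43,20],[45,0]]
[[42,19],[43,20],[45,0]]
[[34,1],[42,19],[43,20],[45,0]]
[[2,1],[5,0],[34,1],[42,19],[43,20],[45,0]]
[[2,1],[5,0],[9,1],[12,0],[34,1],[42,19],[43,20],[45,0]]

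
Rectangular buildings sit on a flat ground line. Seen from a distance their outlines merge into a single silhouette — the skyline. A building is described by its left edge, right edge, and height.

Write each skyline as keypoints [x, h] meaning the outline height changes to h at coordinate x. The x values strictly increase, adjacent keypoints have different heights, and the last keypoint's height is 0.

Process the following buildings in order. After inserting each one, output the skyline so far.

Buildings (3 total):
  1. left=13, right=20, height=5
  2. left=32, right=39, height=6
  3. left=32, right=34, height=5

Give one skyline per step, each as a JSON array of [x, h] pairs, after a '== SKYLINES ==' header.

== SKYLINES ==
[[13,5],[20,0]]
[[13,5],[20,0],[32,6],[39,0]]
[[13,5],[20,0],[32,6],[39,0]]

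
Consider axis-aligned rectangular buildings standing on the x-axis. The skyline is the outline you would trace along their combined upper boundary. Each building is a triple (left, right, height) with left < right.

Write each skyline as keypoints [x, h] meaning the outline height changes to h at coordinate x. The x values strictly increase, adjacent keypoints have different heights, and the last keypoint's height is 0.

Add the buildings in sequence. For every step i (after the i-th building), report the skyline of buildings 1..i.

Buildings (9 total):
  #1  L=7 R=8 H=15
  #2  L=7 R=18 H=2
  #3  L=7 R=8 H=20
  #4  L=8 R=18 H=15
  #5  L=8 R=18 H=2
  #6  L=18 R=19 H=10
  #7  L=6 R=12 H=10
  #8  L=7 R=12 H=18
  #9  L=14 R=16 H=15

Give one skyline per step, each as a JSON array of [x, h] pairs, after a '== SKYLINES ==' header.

== SKYLINES ==
[[7,15],[8,0]]
[[7,15],[8,2],[18,0]]
[[7,20],[8,2],[18,0]]
[[7,20],[8,15],[18,0]]
[[7,20],[8,15],[18,0]]
[[7,20],[8,15],[18,10],[19,0]]
[[6,10],[7,20],[8,15],[18,10],[19,0]]
[[6,10],[7,20],[8,18],[12,15],[18,10],[19,0]]
[[6,10],[7,20],[8,18],[12,15],[18,10],[19,0]]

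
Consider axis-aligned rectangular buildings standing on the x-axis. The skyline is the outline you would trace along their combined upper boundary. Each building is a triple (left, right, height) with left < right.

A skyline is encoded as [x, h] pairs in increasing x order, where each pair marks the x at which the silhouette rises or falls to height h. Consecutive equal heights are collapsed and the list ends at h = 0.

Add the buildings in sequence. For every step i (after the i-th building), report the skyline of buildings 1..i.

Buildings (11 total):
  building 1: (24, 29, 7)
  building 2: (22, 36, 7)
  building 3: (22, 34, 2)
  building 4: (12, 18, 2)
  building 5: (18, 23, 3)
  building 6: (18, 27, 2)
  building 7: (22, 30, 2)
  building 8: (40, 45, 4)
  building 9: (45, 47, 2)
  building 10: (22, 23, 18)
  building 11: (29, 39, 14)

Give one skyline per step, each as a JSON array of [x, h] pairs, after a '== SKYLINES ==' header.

== SKYLINES ==
[[24,7],[29,0]]
[[22,7],[36,0]]
[[22,7],[36,0]]
[[12,2],[18,0],[22,7],[36,0]]
[[12,2],[18,3],[22,7],[36,0]]
[[12,2],[18,3],[22,7],[36,0]]
[[12,2],[18,3],[22,7],[36,0]]
[[12,2],[18,3],[22,7],[36,0],[40,4],[45,0]]
[[12,2],[18,3],[22,7],[36,0],[40,4],[45,2],[47,0]]
[[12,2],[18,3],[22,18],[23,7],[36,0],[40,4],[45,2],[47,0]]
[[12,2],[18,3],[22,18],[23,7],[29,14],[39,0],[40,4],[45,2],[47,0]]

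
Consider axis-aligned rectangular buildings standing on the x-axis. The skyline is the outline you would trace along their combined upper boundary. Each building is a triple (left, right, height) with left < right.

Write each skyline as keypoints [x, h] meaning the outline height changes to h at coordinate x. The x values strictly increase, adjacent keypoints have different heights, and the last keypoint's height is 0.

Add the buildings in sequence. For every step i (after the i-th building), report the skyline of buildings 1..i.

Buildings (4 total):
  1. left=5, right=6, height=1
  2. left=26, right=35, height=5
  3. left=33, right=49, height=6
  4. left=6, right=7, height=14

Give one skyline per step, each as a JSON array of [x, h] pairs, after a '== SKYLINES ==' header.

== SKYLINES ==
[[5,1],[6,0]]
[[5,1],[6,0],[26,5],[35,0]]
[[5,1],[6,0],[26,5],[33,6],[49,0]]
[[5,1],[6,14],[7,0],[26,5],[33,6],[49,0]]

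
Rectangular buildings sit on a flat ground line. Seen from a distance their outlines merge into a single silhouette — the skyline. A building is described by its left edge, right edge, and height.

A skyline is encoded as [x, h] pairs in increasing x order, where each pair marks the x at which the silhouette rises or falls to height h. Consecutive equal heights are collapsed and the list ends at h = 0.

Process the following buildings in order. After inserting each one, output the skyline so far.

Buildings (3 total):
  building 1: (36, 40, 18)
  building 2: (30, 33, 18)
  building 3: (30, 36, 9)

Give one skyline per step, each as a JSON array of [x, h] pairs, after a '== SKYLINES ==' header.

== SKYLINES ==
[[36,18],[40,0]]
[[30,18],[33,0],[36,18],[40,0]]
[[30,18],[33,9],[36,18],[40,0]]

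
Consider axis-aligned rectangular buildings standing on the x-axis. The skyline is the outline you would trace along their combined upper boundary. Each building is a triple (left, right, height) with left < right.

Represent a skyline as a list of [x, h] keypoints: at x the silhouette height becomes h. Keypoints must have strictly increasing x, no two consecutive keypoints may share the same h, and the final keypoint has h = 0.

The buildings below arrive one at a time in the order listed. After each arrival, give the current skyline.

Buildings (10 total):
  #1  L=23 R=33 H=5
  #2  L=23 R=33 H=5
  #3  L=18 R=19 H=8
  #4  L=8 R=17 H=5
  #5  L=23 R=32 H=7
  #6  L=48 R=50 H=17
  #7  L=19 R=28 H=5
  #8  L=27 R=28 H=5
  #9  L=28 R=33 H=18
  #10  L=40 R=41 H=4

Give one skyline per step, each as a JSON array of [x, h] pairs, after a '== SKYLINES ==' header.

== SKYLINES ==
[[23,5],[33,0]]
[[23,5],[33,0]]
[[18,8],[19,0],[23,5],[33,0]]
[[8,5],[17,0],[18,8],[19,0],[23,5],[33,0]]
[[8,5],[17,0],[18,8],[19,0],[23,7],[32,5],[33,0]]
[[8,5],[17,0],[18,8],[19,0],[23,7],[32,5],[33,0],[48,17],[50,0]]
[[8,5],[17,0],[18,8],[19,5],[23,7],[32,5],[33,0],[48,17],[50,0]]
[[8,5],[17,0],[18,8],[19,5],[23,7],[32,5],[33,0],[48,17],[50,0]]
[[8,5],[17,0],[18,8],[19,5],[23,7],[28,18],[33,0],[48,17],[50,0]]
[[8,5],[17,0],[18,8],[19,5],[23,7],[28,18],[33,0],[40,4],[41,0],[48,17],[50,0]]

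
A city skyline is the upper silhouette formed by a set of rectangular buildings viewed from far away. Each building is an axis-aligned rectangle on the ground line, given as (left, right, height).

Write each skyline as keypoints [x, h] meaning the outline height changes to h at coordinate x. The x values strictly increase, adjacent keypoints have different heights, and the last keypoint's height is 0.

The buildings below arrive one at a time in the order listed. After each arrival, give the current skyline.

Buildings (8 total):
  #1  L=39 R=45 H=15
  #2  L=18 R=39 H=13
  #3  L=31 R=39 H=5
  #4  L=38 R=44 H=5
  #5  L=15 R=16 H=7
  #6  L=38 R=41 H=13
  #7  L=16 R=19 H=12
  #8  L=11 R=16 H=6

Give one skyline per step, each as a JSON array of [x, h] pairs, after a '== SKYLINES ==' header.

== SKYLINES ==
[[39,15],[45,0]]
[[18,13],[39,15],[45,0]]
[[18,13],[39,15],[45,0]]
[[18,13],[39,15],[45,0]]
[[15,7],[16,0],[18,13],[39,15],[45,0]]
[[15,7],[16,0],[18,13],[39,15],[45,0]]
[[15,7],[16,12],[18,13],[39,15],[45,0]]
[[11,6],[15,7],[16,12],[18,13],[39,15],[45,0]]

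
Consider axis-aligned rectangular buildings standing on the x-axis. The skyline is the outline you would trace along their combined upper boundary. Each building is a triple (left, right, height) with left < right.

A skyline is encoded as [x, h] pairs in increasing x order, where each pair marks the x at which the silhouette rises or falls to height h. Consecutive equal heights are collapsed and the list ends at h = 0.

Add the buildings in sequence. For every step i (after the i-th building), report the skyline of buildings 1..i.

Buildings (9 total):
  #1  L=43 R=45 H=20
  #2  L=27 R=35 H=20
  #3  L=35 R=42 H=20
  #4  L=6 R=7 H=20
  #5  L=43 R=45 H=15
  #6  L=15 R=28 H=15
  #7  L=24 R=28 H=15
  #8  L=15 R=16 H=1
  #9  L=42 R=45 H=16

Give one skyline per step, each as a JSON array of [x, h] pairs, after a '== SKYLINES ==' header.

== SKYLINES ==
[[43,20],[45,0]]
[[27,20],[35,0],[43,20],[45,0]]
[[27,20],[42,0],[43,20],[45,0]]
[[6,20],[7,0],[27,20],[42,0],[43,20],[45,0]]
[[6,20],[7,0],[27,20],[42,0],[43,20],[45,0]]
[[6,20],[7,0],[15,15],[27,20],[42,0],[43,20],[45,0]]
[[6,20],[7,0],[15,15],[27,20],[42,0],[43,20],[45,0]]
[[6,20],[7,0],[15,15],[27,20],[42,0],[43,20],[45,0]]
[[6,20],[7,0],[15,15],[27,20],[42,16],[43,20],[45,0]]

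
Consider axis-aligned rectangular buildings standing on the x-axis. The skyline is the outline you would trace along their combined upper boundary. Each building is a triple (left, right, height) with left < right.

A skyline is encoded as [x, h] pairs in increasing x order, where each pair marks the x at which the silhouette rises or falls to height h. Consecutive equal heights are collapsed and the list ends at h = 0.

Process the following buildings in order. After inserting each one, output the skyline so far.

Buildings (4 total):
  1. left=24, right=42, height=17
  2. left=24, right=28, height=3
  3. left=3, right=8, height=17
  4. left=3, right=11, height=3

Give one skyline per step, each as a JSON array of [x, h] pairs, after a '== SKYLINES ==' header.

== SKYLINES ==
[[24,17],[42,0]]
[[24,17],[42,0]]
[[3,17],[8,0],[24,17],[42,0]]
[[3,17],[8,3],[11,0],[24,17],[42,0]]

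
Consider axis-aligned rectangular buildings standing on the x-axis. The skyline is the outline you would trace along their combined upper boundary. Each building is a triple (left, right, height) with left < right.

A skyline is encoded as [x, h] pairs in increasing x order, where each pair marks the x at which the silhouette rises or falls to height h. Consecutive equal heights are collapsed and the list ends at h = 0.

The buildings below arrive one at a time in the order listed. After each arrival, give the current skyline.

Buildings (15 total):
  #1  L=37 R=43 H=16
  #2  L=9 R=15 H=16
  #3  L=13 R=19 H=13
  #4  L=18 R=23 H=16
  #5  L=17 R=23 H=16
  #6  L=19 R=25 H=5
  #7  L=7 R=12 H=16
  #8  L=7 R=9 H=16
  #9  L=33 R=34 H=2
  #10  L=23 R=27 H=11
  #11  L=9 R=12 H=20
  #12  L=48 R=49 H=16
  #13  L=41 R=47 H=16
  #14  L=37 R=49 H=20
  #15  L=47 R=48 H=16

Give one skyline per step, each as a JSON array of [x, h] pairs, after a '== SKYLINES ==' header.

== SKYLINES ==
[[37,16],[43,0]]
[[9,16],[15,0],[37,16],[43,0]]
[[9,16],[15,13],[19,0],[37,16],[43,0]]
[[9,16],[15,13],[18,16],[23,0],[37,16],[43,0]]
[[9,16],[15,13],[17,16],[23,0],[37,16],[43,0]]
[[9,16],[15,13],[17,16],[23,5],[25,0],[37,16],[43,0]]
[[7,16],[15,13],[17,16],[23,5],[25,0],[37,16],[43,0]]
[[7,16],[15,13],[17,16],[23,5],[25,0],[37,16],[43,0]]
[[7,16],[15,13],[17,16],[23,5],[25,0],[33,2],[34,0],[37,16],[43,0]]
[[7,16],[15,13],[17,16],[23,11],[27,0],[33,2],[34,0],[37,16],[43,0]]
[[7,16],[9,20],[12,16],[15,13],[17,16],[23,11],[27,0],[33,2],[34,0],[37,16],[43,0]]
[[7,16],[9,20],[12,16],[15,13],[17,16],[23,11],[27,0],[33,2],[34,0],[37,16],[43,0],[48,16],[49,0]]
[[7,16],[9,20],[12,16],[15,13],[17,16],[23,11],[27,0],[33,2],[34,0],[37,16],[47,0],[48,16],[49,0]]
[[7,16],[9,20],[12,16],[15,13],[17,16],[23,11],[27,0],[33,2],[34,0],[37,20],[49,0]]
[[7,16],[9,20],[12,16],[15,13],[17,16],[23,11],[27,0],[33,2],[34,0],[37,20],[49,0]]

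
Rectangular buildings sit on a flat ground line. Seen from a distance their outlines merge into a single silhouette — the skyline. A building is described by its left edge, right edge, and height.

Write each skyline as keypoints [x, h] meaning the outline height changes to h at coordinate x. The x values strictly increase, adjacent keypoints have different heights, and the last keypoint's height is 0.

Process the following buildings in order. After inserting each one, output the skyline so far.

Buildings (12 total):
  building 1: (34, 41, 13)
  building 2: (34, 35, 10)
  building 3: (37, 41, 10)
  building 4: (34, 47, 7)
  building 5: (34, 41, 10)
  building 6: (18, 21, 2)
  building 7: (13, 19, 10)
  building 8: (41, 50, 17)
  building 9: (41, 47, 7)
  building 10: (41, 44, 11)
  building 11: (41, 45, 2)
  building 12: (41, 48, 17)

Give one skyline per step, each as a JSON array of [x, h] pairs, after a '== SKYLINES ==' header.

== SKYLINES ==
[[34,13],[41,0]]
[[34,13],[41,0]]
[[34,13],[41,0]]
[[34,13],[41,7],[47,0]]
[[34,13],[41,7],[47,0]]
[[18,2],[21,0],[34,13],[41,7],[47,0]]
[[13,10],[19,2],[21,0],[34,13],[41,7],[47,0]]
[[13,10],[19,2],[21,0],[34,13],[41,17],[50,0]]
[[13,10],[19,2],[21,0],[34,13],[41,17],[50,0]]
[[13,10],[19,2],[21,0],[34,13],[41,17],[50,0]]
[[13,10],[19,2],[21,0],[34,13],[41,17],[50,0]]
[[13,10],[19,2],[21,0],[34,13],[41,17],[50,0]]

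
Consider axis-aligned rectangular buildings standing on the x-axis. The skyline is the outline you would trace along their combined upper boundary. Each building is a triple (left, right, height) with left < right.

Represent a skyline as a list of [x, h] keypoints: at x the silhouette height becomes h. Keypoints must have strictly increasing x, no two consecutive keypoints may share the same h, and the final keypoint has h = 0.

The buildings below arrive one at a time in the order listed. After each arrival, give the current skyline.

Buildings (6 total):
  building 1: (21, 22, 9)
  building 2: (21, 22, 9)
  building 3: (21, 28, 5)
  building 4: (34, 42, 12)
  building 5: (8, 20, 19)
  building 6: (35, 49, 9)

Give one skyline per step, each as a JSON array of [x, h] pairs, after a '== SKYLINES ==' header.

== SKYLINES ==
[[21,9],[22,0]]
[[21,9],[22,0]]
[[21,9],[22,5],[28,0]]
[[21,9],[22,5],[28,0],[34,12],[42,0]]
[[8,19],[20,0],[21,9],[22,5],[28,0],[34,12],[42,0]]
[[8,19],[20,0],[21,9],[22,5],[28,0],[34,12],[42,9],[49,0]]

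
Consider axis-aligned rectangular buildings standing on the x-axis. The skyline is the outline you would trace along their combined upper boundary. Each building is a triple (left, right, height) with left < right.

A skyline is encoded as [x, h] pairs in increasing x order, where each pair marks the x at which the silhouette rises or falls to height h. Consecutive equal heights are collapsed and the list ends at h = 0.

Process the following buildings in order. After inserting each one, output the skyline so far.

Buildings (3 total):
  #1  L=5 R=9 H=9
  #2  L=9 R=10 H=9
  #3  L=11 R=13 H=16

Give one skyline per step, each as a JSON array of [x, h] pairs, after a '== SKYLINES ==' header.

== SKYLINES ==
[[5,9],[9,0]]
[[5,9],[10,0]]
[[5,9],[10,0],[11,16],[13,0]]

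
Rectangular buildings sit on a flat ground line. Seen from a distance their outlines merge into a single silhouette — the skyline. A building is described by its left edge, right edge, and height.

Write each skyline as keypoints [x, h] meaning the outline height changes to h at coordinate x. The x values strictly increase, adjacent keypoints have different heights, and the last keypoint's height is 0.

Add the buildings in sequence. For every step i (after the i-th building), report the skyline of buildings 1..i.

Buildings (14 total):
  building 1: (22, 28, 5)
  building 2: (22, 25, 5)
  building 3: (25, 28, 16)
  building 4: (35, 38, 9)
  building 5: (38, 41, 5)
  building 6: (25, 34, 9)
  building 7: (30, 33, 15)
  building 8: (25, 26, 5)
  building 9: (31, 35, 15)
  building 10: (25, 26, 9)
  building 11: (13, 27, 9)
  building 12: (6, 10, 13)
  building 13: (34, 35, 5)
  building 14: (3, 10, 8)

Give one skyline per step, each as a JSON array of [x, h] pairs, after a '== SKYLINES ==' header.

== SKYLINES ==
[[22,5],[28,0]]
[[22,5],[28,0]]
[[22,5],[25,16],[28,0]]
[[22,5],[25,16],[28,0],[35,9],[38,0]]
[[22,5],[25,16],[28,0],[35,9],[38,5],[41,0]]
[[22,5],[25,16],[28,9],[34,0],[35,9],[38,5],[41,0]]
[[22,5],[25,16],[28,9],[30,15],[33,9],[34,0],[35,9],[38,5],[41,0]]
[[22,5],[25,16],[28,9],[30,15],[33,9],[34,0],[35,9],[38,5],[41,0]]
[[22,5],[25,16],[28,9],[30,15],[35,9],[38,5],[41,0]]
[[22,5],[25,16],[28,9],[30,15],[35,9],[38,5],[41,0]]
[[13,9],[25,16],[28,9],[30,15],[35,9],[38,5],[41,0]]
[[6,13],[10,0],[13,9],[25,16],[28,9],[30,15],[35,9],[38,5],[41,0]]
[[6,13],[10,0],[13,9],[25,16],[28,9],[30,15],[35,9],[38,5],[41,0]]
[[3,8],[6,13],[10,0],[13,9],[25,16],[28,9],[30,15],[35,9],[38,5],[41,0]]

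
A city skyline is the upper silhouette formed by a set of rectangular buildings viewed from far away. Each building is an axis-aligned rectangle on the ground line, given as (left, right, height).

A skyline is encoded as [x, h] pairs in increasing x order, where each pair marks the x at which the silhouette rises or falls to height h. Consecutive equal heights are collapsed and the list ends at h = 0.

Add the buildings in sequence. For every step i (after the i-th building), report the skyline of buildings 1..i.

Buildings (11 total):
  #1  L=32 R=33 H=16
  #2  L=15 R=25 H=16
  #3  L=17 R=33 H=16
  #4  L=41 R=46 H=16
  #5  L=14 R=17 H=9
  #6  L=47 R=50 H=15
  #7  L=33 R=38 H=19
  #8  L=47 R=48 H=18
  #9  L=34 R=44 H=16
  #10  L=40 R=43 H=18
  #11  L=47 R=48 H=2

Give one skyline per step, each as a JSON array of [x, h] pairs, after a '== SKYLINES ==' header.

== SKYLINES ==
[[32,16],[33,0]]
[[15,16],[25,0],[32,16],[33,0]]
[[15,16],[33,0]]
[[15,16],[33,0],[41,16],[46,0]]
[[14,9],[15,16],[33,0],[41,16],[46,0]]
[[14,9],[15,16],[33,0],[41,16],[46,0],[47,15],[50,0]]
[[14,9],[15,16],[33,19],[38,0],[41,16],[46,0],[47,15],[50,0]]
[[14,9],[15,16],[33,19],[38,0],[41,16],[46,0],[47,18],[48,15],[50,0]]
[[14,9],[15,16],[33,19],[38,16],[46,0],[47,18],[48,15],[50,0]]
[[14,9],[15,16],[33,19],[38,16],[40,18],[43,16],[46,0],[47,18],[48,15],[50,0]]
[[14,9],[15,16],[33,19],[38,16],[40,18],[43,16],[46,0],[47,18],[48,15],[50,0]]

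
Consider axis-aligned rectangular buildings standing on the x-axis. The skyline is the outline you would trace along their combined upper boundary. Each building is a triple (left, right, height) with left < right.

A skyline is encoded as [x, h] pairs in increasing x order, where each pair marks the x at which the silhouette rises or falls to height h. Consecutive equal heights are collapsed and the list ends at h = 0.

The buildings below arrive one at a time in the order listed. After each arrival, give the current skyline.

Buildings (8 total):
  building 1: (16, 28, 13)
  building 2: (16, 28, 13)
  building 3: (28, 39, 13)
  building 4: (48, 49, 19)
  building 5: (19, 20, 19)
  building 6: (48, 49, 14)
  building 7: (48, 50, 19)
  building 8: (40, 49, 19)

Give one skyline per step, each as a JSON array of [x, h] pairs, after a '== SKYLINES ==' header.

== SKYLINES ==
[[16,13],[28,0]]
[[16,13],[28,0]]
[[16,13],[39,0]]
[[16,13],[39,0],[48,19],[49,0]]
[[16,13],[19,19],[20,13],[39,0],[48,19],[49,0]]
[[16,13],[19,19],[20,13],[39,0],[48,19],[49,0]]
[[16,13],[19,19],[20,13],[39,0],[48,19],[50,0]]
[[16,13],[19,19],[20,13],[39,0],[40,19],[50,0]]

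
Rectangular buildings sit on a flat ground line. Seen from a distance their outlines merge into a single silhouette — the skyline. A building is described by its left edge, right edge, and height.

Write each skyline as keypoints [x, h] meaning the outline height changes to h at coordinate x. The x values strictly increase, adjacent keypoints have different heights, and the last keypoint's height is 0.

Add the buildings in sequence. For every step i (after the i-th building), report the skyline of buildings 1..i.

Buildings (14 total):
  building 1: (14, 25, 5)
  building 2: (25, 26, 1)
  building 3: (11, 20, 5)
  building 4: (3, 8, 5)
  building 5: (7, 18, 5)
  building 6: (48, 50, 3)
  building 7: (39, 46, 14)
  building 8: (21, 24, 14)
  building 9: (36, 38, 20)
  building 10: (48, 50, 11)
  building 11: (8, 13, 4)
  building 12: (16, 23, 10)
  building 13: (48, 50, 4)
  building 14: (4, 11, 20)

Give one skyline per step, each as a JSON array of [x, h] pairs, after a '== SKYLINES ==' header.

== SKYLINES ==
[[14,5],[25,0]]
[[14,5],[25,1],[26,0]]
[[11,5],[25,1],[26,0]]
[[3,5],[8,0],[11,5],[25,1],[26,0]]
[[3,5],[25,1],[26,0]]
[[3,5],[25,1],[26,0],[48,3],[50,0]]
[[3,5],[25,1],[26,0],[39,14],[46,0],[48,3],[50,0]]
[[3,5],[21,14],[24,5],[25,1],[26,0],[39,14],[46,0],[48,3],[50,0]]
[[3,5],[21,14],[24,5],[25,1],[26,0],[36,20],[38,0],[39,14],[46,0],[48,3],[50,0]]
[[3,5],[21,14],[24,5],[25,1],[26,0],[36,20],[38,0],[39,14],[46,0],[48,11],[50,0]]
[[3,5],[21,14],[24,5],[25,1],[26,0],[36,20],[38,0],[39,14],[46,0],[48,11],[50,0]]
[[3,5],[16,10],[21,14],[24,5],[25,1],[26,0],[36,20],[38,0],[39,14],[46,0],[48,11],[50,0]]
[[3,5],[16,10],[21,14],[24,5],[25,1],[26,0],[36,20],[38,0],[39,14],[46,0],[48,11],[50,0]]
[[3,5],[4,20],[11,5],[16,10],[21,14],[24,5],[25,1],[26,0],[36,20],[38,0],[39,14],[46,0],[48,11],[50,0]]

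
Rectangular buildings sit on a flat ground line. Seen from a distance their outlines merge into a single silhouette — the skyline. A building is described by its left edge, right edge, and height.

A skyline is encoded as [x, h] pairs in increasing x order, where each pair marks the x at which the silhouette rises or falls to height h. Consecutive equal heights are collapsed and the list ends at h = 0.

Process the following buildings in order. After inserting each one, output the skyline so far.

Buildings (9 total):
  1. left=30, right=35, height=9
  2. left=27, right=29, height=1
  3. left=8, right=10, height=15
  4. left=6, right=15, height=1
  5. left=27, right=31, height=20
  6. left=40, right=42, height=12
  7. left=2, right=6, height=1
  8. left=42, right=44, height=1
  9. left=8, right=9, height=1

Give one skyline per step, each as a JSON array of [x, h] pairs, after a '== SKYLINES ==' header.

== SKYLINES ==
[[30,9],[35,0]]
[[27,1],[29,0],[30,9],[35,0]]
[[8,15],[10,0],[27,1],[29,0],[30,9],[35,0]]
[[6,1],[8,15],[10,1],[15,0],[27,1],[29,0],[30,9],[35,0]]
[[6,1],[8,15],[10,1],[15,0],[27,20],[31,9],[35,0]]
[[6,1],[8,15],[10,1],[15,0],[27,20],[31,9],[35,0],[40,12],[42,0]]
[[2,1],[8,15],[10,1],[15,0],[27,20],[31,9],[35,0],[40,12],[42,0]]
[[2,1],[8,15],[10,1],[15,0],[27,20],[31,9],[35,0],[40,12],[42,1],[44,0]]
[[2,1],[8,15],[10,1],[15,0],[27,20],[31,9],[35,0],[40,12],[42,1],[44,0]]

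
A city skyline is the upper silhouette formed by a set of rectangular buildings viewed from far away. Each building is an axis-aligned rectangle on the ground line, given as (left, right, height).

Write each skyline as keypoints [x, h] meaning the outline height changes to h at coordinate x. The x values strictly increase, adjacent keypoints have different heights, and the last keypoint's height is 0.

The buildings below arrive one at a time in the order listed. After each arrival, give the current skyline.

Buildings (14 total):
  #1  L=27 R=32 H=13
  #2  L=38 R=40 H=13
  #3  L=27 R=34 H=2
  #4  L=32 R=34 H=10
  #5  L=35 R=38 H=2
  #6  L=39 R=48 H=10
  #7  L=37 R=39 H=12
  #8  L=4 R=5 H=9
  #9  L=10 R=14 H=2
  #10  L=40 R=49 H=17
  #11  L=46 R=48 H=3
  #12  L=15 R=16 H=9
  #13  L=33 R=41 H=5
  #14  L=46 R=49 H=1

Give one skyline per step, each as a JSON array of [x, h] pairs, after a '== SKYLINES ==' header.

== SKYLINES ==
[[27,13],[32,0]]
[[27,13],[32,0],[38,13],[40,0]]
[[27,13],[32,2],[34,0],[38,13],[40,0]]
[[27,13],[32,10],[34,0],[38,13],[40,0]]
[[27,13],[32,10],[34,0],[35,2],[38,13],[40,0]]
[[27,13],[32,10],[34,0],[35,2],[38,13],[40,10],[48,0]]
[[27,13],[32,10],[34,0],[35,2],[37,12],[38,13],[40,10],[48,0]]
[[4,9],[5,0],[27,13],[32,10],[34,0],[35,2],[37,12],[38,13],[40,10],[48,0]]
[[4,9],[5,0],[10,2],[14,0],[27,13],[32,10],[34,0],[35,2],[37,12],[38,13],[40,10],[48,0]]
[[4,9],[5,0],[10,2],[14,0],[27,13],[32,10],[34,0],[35,2],[37,12],[38,13],[40,17],[49,0]]
[[4,9],[5,0],[10,2],[14,0],[27,13],[32,10],[34,0],[35,2],[37,12],[38,13],[40,17],[49,0]]
[[4,9],[5,0],[10,2],[14,0],[15,9],[16,0],[27,13],[32,10],[34,0],[35,2],[37,12],[38,13],[40,17],[49,0]]
[[4,9],[5,0],[10,2],[14,0],[15,9],[16,0],[27,13],[32,10],[34,5],[37,12],[38,13],[40,17],[49,0]]
[[4,9],[5,0],[10,2],[14,0],[15,9],[16,0],[27,13],[32,10],[34,5],[37,12],[38,13],[40,17],[49,0]]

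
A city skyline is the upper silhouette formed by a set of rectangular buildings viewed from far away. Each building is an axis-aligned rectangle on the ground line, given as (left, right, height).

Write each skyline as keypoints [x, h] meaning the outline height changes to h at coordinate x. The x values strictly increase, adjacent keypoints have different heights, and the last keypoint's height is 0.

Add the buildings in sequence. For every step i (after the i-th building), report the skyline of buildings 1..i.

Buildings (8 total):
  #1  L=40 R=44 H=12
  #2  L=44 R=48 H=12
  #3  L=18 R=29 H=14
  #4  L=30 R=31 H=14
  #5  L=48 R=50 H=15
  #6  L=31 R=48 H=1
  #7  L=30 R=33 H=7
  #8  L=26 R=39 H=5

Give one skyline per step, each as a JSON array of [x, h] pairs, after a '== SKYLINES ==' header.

== SKYLINES ==
[[40,12],[44,0]]
[[40,12],[48,0]]
[[18,14],[29,0],[40,12],[48,0]]
[[18,14],[29,0],[30,14],[31,0],[40,12],[48,0]]
[[18,14],[29,0],[30,14],[31,0],[40,12],[48,15],[50,0]]
[[18,14],[29,0],[30,14],[31,1],[40,12],[48,15],[50,0]]
[[18,14],[29,0],[30,14],[31,7],[33,1],[40,12],[48,15],[50,0]]
[[18,14],[29,5],[30,14],[31,7],[33,5],[39,1],[40,12],[48,15],[50,0]]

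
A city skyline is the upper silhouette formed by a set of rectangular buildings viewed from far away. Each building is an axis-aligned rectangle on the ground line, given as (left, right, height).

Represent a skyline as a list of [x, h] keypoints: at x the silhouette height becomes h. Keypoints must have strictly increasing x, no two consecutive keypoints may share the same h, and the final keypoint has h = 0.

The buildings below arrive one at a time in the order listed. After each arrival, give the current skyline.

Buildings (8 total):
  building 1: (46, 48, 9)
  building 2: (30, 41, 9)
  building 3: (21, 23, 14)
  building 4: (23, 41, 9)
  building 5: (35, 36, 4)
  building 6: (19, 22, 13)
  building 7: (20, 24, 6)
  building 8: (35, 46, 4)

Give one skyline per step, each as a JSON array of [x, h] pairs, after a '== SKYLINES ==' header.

== SKYLINES ==
[[46,9],[48,0]]
[[30,9],[41,0],[46,9],[48,0]]
[[21,14],[23,0],[30,9],[41,0],[46,9],[48,0]]
[[21,14],[23,9],[41,0],[46,9],[48,0]]
[[21,14],[23,9],[41,0],[46,9],[48,0]]
[[19,13],[21,14],[23,9],[41,0],[46,9],[48,0]]
[[19,13],[21,14],[23,9],[41,0],[46,9],[48,0]]
[[19,13],[21,14],[23,9],[41,4],[46,9],[48,0]]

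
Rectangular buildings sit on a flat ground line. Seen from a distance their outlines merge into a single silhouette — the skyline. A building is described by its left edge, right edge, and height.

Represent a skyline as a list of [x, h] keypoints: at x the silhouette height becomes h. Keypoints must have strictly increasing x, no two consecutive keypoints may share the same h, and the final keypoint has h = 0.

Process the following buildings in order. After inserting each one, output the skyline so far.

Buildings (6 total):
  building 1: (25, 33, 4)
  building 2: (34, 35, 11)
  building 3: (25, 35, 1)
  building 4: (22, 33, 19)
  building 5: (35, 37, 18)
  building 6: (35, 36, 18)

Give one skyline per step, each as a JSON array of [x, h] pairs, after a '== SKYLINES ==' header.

== SKYLINES ==
[[25,4],[33,0]]
[[25,4],[33,0],[34,11],[35,0]]
[[25,4],[33,1],[34,11],[35,0]]
[[22,19],[33,1],[34,11],[35,0]]
[[22,19],[33,1],[34,11],[35,18],[37,0]]
[[22,19],[33,1],[34,11],[35,18],[37,0]]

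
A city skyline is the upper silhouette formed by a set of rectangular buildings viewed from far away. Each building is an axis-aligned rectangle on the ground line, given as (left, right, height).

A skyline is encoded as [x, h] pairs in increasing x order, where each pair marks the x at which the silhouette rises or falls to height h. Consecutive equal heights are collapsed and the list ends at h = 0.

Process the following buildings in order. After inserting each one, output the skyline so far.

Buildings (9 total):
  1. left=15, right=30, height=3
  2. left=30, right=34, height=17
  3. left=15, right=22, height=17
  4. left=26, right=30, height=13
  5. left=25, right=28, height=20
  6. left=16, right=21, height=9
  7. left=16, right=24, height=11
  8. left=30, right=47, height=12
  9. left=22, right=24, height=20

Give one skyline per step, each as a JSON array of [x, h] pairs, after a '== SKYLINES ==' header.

== SKYLINES ==
[[15,3],[30,0]]
[[15,3],[30,17],[34,0]]
[[15,17],[22,3],[30,17],[34,0]]
[[15,17],[22,3],[26,13],[30,17],[34,0]]
[[15,17],[22,3],[25,20],[28,13],[30,17],[34,0]]
[[15,17],[22,3],[25,20],[28,13],[30,17],[34,0]]
[[15,17],[22,11],[24,3],[25,20],[28,13],[30,17],[34,0]]
[[15,17],[22,11],[24,3],[25,20],[28,13],[30,17],[34,12],[47,0]]
[[15,17],[22,20],[24,3],[25,20],[28,13],[30,17],[34,12],[47,0]]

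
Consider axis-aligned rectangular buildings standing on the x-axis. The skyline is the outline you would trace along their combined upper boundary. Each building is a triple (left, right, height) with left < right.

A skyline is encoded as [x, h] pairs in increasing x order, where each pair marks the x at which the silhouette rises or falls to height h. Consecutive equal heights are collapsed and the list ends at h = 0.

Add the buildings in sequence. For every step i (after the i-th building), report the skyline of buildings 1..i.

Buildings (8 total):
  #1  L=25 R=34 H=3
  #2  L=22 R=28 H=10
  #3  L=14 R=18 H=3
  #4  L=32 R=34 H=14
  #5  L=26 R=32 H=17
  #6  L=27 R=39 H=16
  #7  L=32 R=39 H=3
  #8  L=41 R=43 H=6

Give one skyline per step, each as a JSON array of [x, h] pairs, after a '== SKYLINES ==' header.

== SKYLINES ==
[[25,3],[34,0]]
[[22,10],[28,3],[34,0]]
[[14,3],[18,0],[22,10],[28,3],[34,0]]
[[14,3],[18,0],[22,10],[28,3],[32,14],[34,0]]
[[14,3],[18,0],[22,10],[26,17],[32,14],[34,0]]
[[14,3],[18,0],[22,10],[26,17],[32,16],[39,0]]
[[14,3],[18,0],[22,10],[26,17],[32,16],[39,0]]
[[14,3],[18,0],[22,10],[26,17],[32,16],[39,0],[41,6],[43,0]]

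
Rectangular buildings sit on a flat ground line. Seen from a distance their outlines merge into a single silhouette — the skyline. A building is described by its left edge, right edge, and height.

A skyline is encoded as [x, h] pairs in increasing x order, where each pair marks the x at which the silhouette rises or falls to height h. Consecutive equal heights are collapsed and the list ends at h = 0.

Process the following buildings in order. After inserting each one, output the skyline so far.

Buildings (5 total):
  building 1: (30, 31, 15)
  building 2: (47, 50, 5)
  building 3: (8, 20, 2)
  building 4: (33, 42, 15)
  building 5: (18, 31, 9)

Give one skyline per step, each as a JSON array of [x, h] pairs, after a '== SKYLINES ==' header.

== SKYLINES ==
[[30,15],[31,0]]
[[30,15],[31,0],[47,5],[50,0]]
[[8,2],[20,0],[30,15],[31,0],[47,5],[50,0]]
[[8,2],[20,0],[30,15],[31,0],[33,15],[42,0],[47,5],[50,0]]
[[8,2],[18,9],[30,15],[31,0],[33,15],[42,0],[47,5],[50,0]]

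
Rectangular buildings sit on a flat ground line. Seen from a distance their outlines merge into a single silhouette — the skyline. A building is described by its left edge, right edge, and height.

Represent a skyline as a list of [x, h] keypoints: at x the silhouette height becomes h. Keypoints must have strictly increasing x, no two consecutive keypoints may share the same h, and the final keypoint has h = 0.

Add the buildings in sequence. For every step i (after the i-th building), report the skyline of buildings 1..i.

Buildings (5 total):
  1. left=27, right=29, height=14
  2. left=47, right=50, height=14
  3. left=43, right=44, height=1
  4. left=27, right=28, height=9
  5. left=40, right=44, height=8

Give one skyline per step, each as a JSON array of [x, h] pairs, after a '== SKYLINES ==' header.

== SKYLINES ==
[[27,14],[29,0]]
[[27,14],[29,0],[47,14],[50,0]]
[[27,14],[29,0],[43,1],[44,0],[47,14],[50,0]]
[[27,14],[29,0],[43,1],[44,0],[47,14],[50,0]]
[[27,14],[29,0],[40,8],[44,0],[47,14],[50,0]]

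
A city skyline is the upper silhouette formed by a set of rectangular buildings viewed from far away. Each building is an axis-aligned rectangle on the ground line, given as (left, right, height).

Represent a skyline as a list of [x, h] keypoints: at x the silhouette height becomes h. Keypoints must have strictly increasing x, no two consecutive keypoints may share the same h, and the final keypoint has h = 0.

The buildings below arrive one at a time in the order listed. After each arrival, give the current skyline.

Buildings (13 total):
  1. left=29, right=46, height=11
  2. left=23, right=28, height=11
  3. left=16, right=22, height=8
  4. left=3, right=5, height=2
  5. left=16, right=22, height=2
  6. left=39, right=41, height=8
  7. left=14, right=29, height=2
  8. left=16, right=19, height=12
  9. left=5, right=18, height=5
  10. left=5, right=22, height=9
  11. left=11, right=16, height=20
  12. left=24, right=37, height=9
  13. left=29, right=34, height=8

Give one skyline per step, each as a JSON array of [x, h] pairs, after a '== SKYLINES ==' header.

== SKYLINES ==
[[29,11],[46,0]]
[[23,11],[28,0],[29,11],[46,0]]
[[16,8],[22,0],[23,11],[28,0],[29,11],[46,0]]
[[3,2],[5,0],[16,8],[22,0],[23,11],[28,0],[29,11],[46,0]]
[[3,2],[5,0],[16,8],[22,0],[23,11],[28,0],[29,11],[46,0]]
[[3,2],[5,0],[16,8],[22,0],[23,11],[28,0],[29,11],[46,0]]
[[3,2],[5,0],[14,2],[16,8],[22,2],[23,11],[28,2],[29,11],[46,0]]
[[3,2],[5,0],[14,2],[16,12],[19,8],[22,2],[23,11],[28,2],[29,11],[46,0]]
[[3,2],[5,5],[16,12],[19,8],[22,2],[23,11],[28,2],[29,11],[46,0]]
[[3,2],[5,9],[16,12],[19,9],[22,2],[23,11],[28,2],[29,11],[46,0]]
[[3,2],[5,9],[11,20],[16,12],[19,9],[22,2],[23,11],[28,2],[29,11],[46,0]]
[[3,2],[5,9],[11,20],[16,12],[19,9],[22,2],[23,11],[28,9],[29,11],[46,0]]
[[3,2],[5,9],[11,20],[16,12],[19,9],[22,2],[23,11],[28,9],[29,11],[46,0]]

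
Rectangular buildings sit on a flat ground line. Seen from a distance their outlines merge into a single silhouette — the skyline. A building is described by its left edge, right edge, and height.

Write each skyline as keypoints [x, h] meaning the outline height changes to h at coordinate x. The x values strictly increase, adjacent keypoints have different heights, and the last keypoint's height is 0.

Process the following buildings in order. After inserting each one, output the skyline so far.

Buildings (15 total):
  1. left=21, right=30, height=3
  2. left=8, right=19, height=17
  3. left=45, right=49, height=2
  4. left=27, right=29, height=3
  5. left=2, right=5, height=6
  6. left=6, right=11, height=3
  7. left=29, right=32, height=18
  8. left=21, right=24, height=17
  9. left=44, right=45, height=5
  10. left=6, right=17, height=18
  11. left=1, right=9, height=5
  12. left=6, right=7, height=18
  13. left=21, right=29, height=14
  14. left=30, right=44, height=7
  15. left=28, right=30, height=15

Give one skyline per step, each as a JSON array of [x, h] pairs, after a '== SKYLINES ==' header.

== SKYLINES ==
[[21,3],[30,0]]
[[8,17],[19,0],[21,3],[30,0]]
[[8,17],[19,0],[21,3],[30,0],[45,2],[49,0]]
[[8,17],[19,0],[21,3],[30,0],[45,2],[49,0]]
[[2,6],[5,0],[8,17],[19,0],[21,3],[30,0],[45,2],[49,0]]
[[2,6],[5,0],[6,3],[8,17],[19,0],[21,3],[30,0],[45,2],[49,0]]
[[2,6],[5,0],[6,3],[8,17],[19,0],[21,3],[29,18],[32,0],[45,2],[49,0]]
[[2,6],[5,0],[6,3],[8,17],[19,0],[21,17],[24,3],[29,18],[32,0],[45,2],[49,0]]
[[2,6],[5,0],[6,3],[8,17],[19,0],[21,17],[24,3],[29,18],[32,0],[44,5],[45,2],[49,0]]
[[2,6],[5,0],[6,18],[17,17],[19,0],[21,17],[24,3],[29,18],[32,0],[44,5],[45,2],[49,0]]
[[1,5],[2,6],[5,5],[6,18],[17,17],[19,0],[21,17],[24,3],[29,18],[32,0],[44,5],[45,2],[49,0]]
[[1,5],[2,6],[5,5],[6,18],[17,17],[19,0],[21,17],[24,3],[29,18],[32,0],[44,5],[45,2],[49,0]]
[[1,5],[2,6],[5,5],[6,18],[17,17],[19,0],[21,17],[24,14],[29,18],[32,0],[44,5],[45,2],[49,0]]
[[1,5],[2,6],[5,5],[6,18],[17,17],[19,0],[21,17],[24,14],[29,18],[32,7],[44,5],[45,2],[49,0]]
[[1,5],[2,6],[5,5],[6,18],[17,17],[19,0],[21,17],[24,14],[28,15],[29,18],[32,7],[44,5],[45,2],[49,0]]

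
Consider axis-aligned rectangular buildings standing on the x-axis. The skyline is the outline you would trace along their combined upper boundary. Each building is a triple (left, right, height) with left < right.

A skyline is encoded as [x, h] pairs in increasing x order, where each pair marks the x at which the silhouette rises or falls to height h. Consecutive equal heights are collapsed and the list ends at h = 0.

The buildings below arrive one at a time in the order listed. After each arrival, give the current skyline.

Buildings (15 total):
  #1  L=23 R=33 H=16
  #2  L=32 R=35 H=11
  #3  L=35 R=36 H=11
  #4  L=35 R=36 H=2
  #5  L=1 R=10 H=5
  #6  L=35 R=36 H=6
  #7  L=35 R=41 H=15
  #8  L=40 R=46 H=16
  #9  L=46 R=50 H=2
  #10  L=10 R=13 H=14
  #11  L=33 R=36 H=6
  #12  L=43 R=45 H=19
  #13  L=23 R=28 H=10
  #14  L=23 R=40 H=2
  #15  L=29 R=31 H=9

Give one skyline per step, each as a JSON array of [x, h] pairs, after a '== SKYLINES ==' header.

== SKYLINES ==
[[23,16],[33,0]]
[[23,16],[33,11],[35,0]]
[[23,16],[33,11],[36,0]]
[[23,16],[33,11],[36,0]]
[[1,5],[10,0],[23,16],[33,11],[36,0]]
[[1,5],[10,0],[23,16],[33,11],[36,0]]
[[1,5],[10,0],[23,16],[33,11],[35,15],[41,0]]
[[1,5],[10,0],[23,16],[33,11],[35,15],[40,16],[46,0]]
[[1,5],[10,0],[23,16],[33,11],[35,15],[40,16],[46,2],[50,0]]
[[1,5],[10,14],[13,0],[23,16],[33,11],[35,15],[40,16],[46,2],[50,0]]
[[1,5],[10,14],[13,0],[23,16],[33,11],[35,15],[40,16],[46,2],[50,0]]
[[1,5],[10,14],[13,0],[23,16],[33,11],[35,15],[40,16],[43,19],[45,16],[46,2],[50,0]]
[[1,5],[10,14],[13,0],[23,16],[33,11],[35,15],[40,16],[43,19],[45,16],[46,2],[50,0]]
[[1,5],[10,14],[13,0],[23,16],[33,11],[35,15],[40,16],[43,19],[45,16],[46,2],[50,0]]
[[1,5],[10,14],[13,0],[23,16],[33,11],[35,15],[40,16],[43,19],[45,16],[46,2],[50,0]]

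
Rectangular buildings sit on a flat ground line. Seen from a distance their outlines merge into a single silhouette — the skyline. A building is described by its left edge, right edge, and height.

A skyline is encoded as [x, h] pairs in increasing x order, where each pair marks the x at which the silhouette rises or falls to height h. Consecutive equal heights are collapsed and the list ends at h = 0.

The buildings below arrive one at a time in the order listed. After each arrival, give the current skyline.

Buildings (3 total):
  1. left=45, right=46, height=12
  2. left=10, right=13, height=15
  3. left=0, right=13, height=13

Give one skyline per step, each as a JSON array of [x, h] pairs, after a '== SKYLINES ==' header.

== SKYLINES ==
[[45,12],[46,0]]
[[10,15],[13,0],[45,12],[46,0]]
[[0,13],[10,15],[13,0],[45,12],[46,0]]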